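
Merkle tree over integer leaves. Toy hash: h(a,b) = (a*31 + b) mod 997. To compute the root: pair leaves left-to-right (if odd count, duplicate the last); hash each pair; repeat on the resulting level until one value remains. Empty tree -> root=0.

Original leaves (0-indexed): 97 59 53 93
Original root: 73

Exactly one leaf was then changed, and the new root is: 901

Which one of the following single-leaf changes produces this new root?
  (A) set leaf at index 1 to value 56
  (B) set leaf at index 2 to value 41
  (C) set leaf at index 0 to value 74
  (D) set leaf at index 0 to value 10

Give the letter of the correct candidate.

Original leaves: [97, 59, 53, 93]
Target new root: 901
Try each candidate change and compute the resulting root:
Candidate A: set leaf[1] = 56 -> leaves = [97, 56, 53, 93]
  L0: [97, 56, 53, 93]
  L1: h(97,56)=(97*31+56)%997=72 h(53,93)=(53*31+93)%997=739 -> [72, 739]
  L2: h(72,739)=(72*31+739)%997=977 -> [977]
  root = 977 != target 901
Candidate B: set leaf[2] = 41 -> leaves = [97, 59, 41, 93]
  L0: [97, 59, 41, 93]
  L1: h(97,59)=(97*31+59)%997=75 h(41,93)=(41*31+93)%997=367 -> [75, 367]
  L2: h(75,367)=(75*31+367)%997=698 -> [698]
  root = 698 != target 901
Candidate C: set leaf[0] = 74 -> leaves = [74, 59, 53, 93]
  L0: [74, 59, 53, 93]
  L1: h(74,59)=(74*31+59)%997=359 h(53,93)=(53*31+93)%997=739 -> [359, 739]
  L2: h(359,739)=(359*31+739)%997=901 -> [901]
  root = 901 == target 901  ** MATCH **
Candidate D: set leaf[0] = 10 -> leaves = [10, 59, 53, 93]
  L0: [10, 59, 53, 93]
  L1: h(10,59)=(10*31+59)%997=369 h(53,93)=(53*31+93)%997=739 -> [369, 739]
  L2: h(369,739)=(369*31+739)%997=214 -> [214]
  root = 214 != target 901
Candidate C produces the target root.

Answer: C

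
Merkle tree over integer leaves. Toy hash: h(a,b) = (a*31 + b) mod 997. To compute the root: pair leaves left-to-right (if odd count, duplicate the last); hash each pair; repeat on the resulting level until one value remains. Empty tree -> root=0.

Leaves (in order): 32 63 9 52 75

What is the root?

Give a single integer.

L0: [32, 63, 9, 52, 75]
L1: h(32,63)=(32*31+63)%997=58 h(9,52)=(9*31+52)%997=331 h(75,75)=(75*31+75)%997=406 -> [58, 331, 406]
L2: h(58,331)=(58*31+331)%997=135 h(406,406)=(406*31+406)%997=31 -> [135, 31]
L3: h(135,31)=(135*31+31)%997=228 -> [228]

Answer: 228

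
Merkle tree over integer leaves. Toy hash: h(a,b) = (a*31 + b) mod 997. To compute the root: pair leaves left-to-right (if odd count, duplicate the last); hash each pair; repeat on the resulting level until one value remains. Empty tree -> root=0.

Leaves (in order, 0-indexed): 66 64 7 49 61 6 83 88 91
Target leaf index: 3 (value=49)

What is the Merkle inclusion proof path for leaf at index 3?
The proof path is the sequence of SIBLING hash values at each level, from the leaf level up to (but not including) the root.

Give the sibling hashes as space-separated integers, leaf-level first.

L0 (leaves): [66, 64, 7, 49, 61, 6, 83, 88, 91], target index=3
L1: h(66,64)=(66*31+64)%997=116 [pair 0] h(7,49)=(7*31+49)%997=266 [pair 1] h(61,6)=(61*31+6)%997=900 [pair 2] h(83,88)=(83*31+88)%997=667 [pair 3] h(91,91)=(91*31+91)%997=918 [pair 4] -> [116, 266, 900, 667, 918]
  Sibling for proof at L0: 7
L2: h(116,266)=(116*31+266)%997=871 [pair 0] h(900,667)=(900*31+667)%997=651 [pair 1] h(918,918)=(918*31+918)%997=463 [pair 2] -> [871, 651, 463]
  Sibling for proof at L1: 116
L3: h(871,651)=(871*31+651)%997=733 [pair 0] h(463,463)=(463*31+463)%997=858 [pair 1] -> [733, 858]
  Sibling for proof at L2: 651
L4: h(733,858)=(733*31+858)%997=650 [pair 0] -> [650]
  Sibling for proof at L3: 858
Root: 650
Proof path (sibling hashes from leaf to root): [7, 116, 651, 858]

Answer: 7 116 651 858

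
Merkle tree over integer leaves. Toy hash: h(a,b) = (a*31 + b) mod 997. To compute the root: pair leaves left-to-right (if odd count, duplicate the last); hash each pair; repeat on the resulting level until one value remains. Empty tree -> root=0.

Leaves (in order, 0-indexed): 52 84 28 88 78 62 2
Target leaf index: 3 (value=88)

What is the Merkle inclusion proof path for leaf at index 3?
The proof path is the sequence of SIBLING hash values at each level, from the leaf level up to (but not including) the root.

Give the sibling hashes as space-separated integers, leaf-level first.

L0 (leaves): [52, 84, 28, 88, 78, 62, 2], target index=3
L1: h(52,84)=(52*31+84)%997=699 [pair 0] h(28,88)=(28*31+88)%997=956 [pair 1] h(78,62)=(78*31+62)%997=486 [pair 2] h(2,2)=(2*31+2)%997=64 [pair 3] -> [699, 956, 486, 64]
  Sibling for proof at L0: 28
L2: h(699,956)=(699*31+956)%997=691 [pair 0] h(486,64)=(486*31+64)%997=175 [pair 1] -> [691, 175]
  Sibling for proof at L1: 699
L3: h(691,175)=(691*31+175)%997=659 [pair 0] -> [659]
  Sibling for proof at L2: 175
Root: 659
Proof path (sibling hashes from leaf to root): [28, 699, 175]

Answer: 28 699 175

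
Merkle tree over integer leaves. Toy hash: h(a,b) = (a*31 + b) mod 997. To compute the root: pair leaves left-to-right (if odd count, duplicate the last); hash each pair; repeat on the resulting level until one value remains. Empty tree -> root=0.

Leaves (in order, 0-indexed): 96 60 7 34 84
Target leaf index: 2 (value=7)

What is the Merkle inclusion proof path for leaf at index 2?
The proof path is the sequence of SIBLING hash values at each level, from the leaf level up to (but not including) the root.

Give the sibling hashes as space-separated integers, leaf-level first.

L0 (leaves): [96, 60, 7, 34, 84], target index=2
L1: h(96,60)=(96*31+60)%997=45 [pair 0] h(7,34)=(7*31+34)%997=251 [pair 1] h(84,84)=(84*31+84)%997=694 [pair 2] -> [45, 251, 694]
  Sibling for proof at L0: 34
L2: h(45,251)=(45*31+251)%997=649 [pair 0] h(694,694)=(694*31+694)%997=274 [pair 1] -> [649, 274]
  Sibling for proof at L1: 45
L3: h(649,274)=(649*31+274)%997=453 [pair 0] -> [453]
  Sibling for proof at L2: 274
Root: 453
Proof path (sibling hashes from leaf to root): [34, 45, 274]

Answer: 34 45 274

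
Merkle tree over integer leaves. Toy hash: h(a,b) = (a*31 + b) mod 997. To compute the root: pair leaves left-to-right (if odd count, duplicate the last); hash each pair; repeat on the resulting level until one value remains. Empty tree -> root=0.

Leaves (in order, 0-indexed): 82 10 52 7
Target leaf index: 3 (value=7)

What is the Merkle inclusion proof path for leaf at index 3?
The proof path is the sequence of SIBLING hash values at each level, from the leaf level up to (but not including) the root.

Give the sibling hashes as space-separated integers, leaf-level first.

L0 (leaves): [82, 10, 52, 7], target index=3
L1: h(82,10)=(82*31+10)%997=558 [pair 0] h(52,7)=(52*31+7)%997=622 [pair 1] -> [558, 622]
  Sibling for proof at L0: 52
L2: h(558,622)=(558*31+622)%997=971 [pair 0] -> [971]
  Sibling for proof at L1: 558
Root: 971
Proof path (sibling hashes from leaf to root): [52, 558]

Answer: 52 558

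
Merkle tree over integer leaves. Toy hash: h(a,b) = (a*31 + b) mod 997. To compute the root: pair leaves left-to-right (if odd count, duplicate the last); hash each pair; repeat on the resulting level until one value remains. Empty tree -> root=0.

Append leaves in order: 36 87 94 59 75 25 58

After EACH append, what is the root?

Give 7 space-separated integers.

Answer: 36 206 421 386 33 427 930

Derivation:
After append 36 (leaves=[36]):
  L0: [36]
  root=36
After append 87 (leaves=[36, 87]):
  L0: [36, 87]
  L1: h(36,87)=(36*31+87)%997=206 -> [206]
  root=206
After append 94 (leaves=[36, 87, 94]):
  L0: [36, 87, 94]
  L1: h(36,87)=(36*31+87)%997=206 h(94,94)=(94*31+94)%997=17 -> [206, 17]
  L2: h(206,17)=(206*31+17)%997=421 -> [421]
  root=421
After append 59 (leaves=[36, 87, 94, 59]):
  L0: [36, 87, 94, 59]
  L1: h(36,87)=(36*31+87)%997=206 h(94,59)=(94*31+59)%997=979 -> [206, 979]
  L2: h(206,979)=(206*31+979)%997=386 -> [386]
  root=386
After append 75 (leaves=[36, 87, 94, 59, 75]):
  L0: [36, 87, 94, 59, 75]
  L1: h(36,87)=(36*31+87)%997=206 h(94,59)=(94*31+59)%997=979 h(75,75)=(75*31+75)%997=406 -> [206, 979, 406]
  L2: h(206,979)=(206*31+979)%997=386 h(406,406)=(406*31+406)%997=31 -> [386, 31]
  L3: h(386,31)=(386*31+31)%997=33 -> [33]
  root=33
After append 25 (leaves=[36, 87, 94, 59, 75, 25]):
  L0: [36, 87, 94, 59, 75, 25]
  L1: h(36,87)=(36*31+87)%997=206 h(94,59)=(94*31+59)%997=979 h(75,25)=(75*31+25)%997=356 -> [206, 979, 356]
  L2: h(206,979)=(206*31+979)%997=386 h(356,356)=(356*31+356)%997=425 -> [386, 425]
  L3: h(386,425)=(386*31+425)%997=427 -> [427]
  root=427
After append 58 (leaves=[36, 87, 94, 59, 75, 25, 58]):
  L0: [36, 87, 94, 59, 75, 25, 58]
  L1: h(36,87)=(36*31+87)%997=206 h(94,59)=(94*31+59)%997=979 h(75,25)=(75*31+25)%997=356 h(58,58)=(58*31+58)%997=859 -> [206, 979, 356, 859]
  L2: h(206,979)=(206*31+979)%997=386 h(356,859)=(356*31+859)%997=928 -> [386, 928]
  L3: h(386,928)=(386*31+928)%997=930 -> [930]
  root=930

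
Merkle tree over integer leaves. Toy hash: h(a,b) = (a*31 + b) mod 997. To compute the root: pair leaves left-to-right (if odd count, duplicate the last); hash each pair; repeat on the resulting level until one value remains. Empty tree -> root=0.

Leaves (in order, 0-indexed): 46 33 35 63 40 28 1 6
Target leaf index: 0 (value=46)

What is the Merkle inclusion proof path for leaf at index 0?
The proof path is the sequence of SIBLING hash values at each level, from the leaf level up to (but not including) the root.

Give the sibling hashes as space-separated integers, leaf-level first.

Answer: 33 151 462

Derivation:
L0 (leaves): [46, 33, 35, 63, 40, 28, 1, 6], target index=0
L1: h(46,33)=(46*31+33)%997=462 [pair 0] h(35,63)=(35*31+63)%997=151 [pair 1] h(40,28)=(40*31+28)%997=271 [pair 2] h(1,6)=(1*31+6)%997=37 [pair 3] -> [462, 151, 271, 37]
  Sibling for proof at L0: 33
L2: h(462,151)=(462*31+151)%997=515 [pair 0] h(271,37)=(271*31+37)%997=462 [pair 1] -> [515, 462]
  Sibling for proof at L1: 151
L3: h(515,462)=(515*31+462)%997=475 [pair 0] -> [475]
  Sibling for proof at L2: 462
Root: 475
Proof path (sibling hashes from leaf to root): [33, 151, 462]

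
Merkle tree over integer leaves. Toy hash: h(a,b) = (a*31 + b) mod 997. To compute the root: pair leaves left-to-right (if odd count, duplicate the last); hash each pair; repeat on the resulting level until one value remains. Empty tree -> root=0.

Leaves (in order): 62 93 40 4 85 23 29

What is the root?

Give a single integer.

L0: [62, 93, 40, 4, 85, 23, 29]
L1: h(62,93)=(62*31+93)%997=21 h(40,4)=(40*31+4)%997=247 h(85,23)=(85*31+23)%997=664 h(29,29)=(29*31+29)%997=928 -> [21, 247, 664, 928]
L2: h(21,247)=(21*31+247)%997=898 h(664,928)=(664*31+928)%997=575 -> [898, 575]
L3: h(898,575)=(898*31+575)%997=497 -> [497]

Answer: 497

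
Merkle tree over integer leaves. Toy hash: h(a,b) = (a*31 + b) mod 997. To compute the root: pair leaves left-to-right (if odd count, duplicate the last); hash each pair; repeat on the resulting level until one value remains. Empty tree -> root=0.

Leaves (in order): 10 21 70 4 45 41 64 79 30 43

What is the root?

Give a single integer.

Answer: 635

Derivation:
L0: [10, 21, 70, 4, 45, 41, 64, 79, 30, 43]
L1: h(10,21)=(10*31+21)%997=331 h(70,4)=(70*31+4)%997=180 h(45,41)=(45*31+41)%997=439 h(64,79)=(64*31+79)%997=69 h(30,43)=(30*31+43)%997=973 -> [331, 180, 439, 69, 973]
L2: h(331,180)=(331*31+180)%997=471 h(439,69)=(439*31+69)%997=717 h(973,973)=(973*31+973)%997=229 -> [471, 717, 229]
L3: h(471,717)=(471*31+717)%997=363 h(229,229)=(229*31+229)%997=349 -> [363, 349]
L4: h(363,349)=(363*31+349)%997=635 -> [635]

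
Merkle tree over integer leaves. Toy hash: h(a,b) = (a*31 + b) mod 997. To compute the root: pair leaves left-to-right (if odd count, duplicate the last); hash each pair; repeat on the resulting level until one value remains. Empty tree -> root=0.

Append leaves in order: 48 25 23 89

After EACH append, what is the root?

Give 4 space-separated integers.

After append 48 (leaves=[48]):
  L0: [48]
  root=48
After append 25 (leaves=[48, 25]):
  L0: [48, 25]
  L1: h(48,25)=(48*31+25)%997=516 -> [516]
  root=516
After append 23 (leaves=[48, 25, 23]):
  L0: [48, 25, 23]
  L1: h(48,25)=(48*31+25)%997=516 h(23,23)=(23*31+23)%997=736 -> [516, 736]
  L2: h(516,736)=(516*31+736)%997=780 -> [780]
  root=780
After append 89 (leaves=[48, 25, 23, 89]):
  L0: [48, 25, 23, 89]
  L1: h(48,25)=(48*31+25)%997=516 h(23,89)=(23*31+89)%997=802 -> [516, 802]
  L2: h(516,802)=(516*31+802)%997=846 -> [846]
  root=846

Answer: 48 516 780 846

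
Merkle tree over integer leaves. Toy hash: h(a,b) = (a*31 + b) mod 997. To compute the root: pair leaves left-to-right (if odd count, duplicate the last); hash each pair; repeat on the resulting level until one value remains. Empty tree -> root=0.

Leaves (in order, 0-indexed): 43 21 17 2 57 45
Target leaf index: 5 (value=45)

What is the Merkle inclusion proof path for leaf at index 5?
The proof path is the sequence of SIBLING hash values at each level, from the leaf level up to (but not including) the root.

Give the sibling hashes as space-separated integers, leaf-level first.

L0 (leaves): [43, 21, 17, 2, 57, 45], target index=5
L1: h(43,21)=(43*31+21)%997=357 [pair 0] h(17,2)=(17*31+2)%997=529 [pair 1] h(57,45)=(57*31+45)%997=815 [pair 2] -> [357, 529, 815]
  Sibling for proof at L0: 57
L2: h(357,529)=(357*31+529)%997=629 [pair 0] h(815,815)=(815*31+815)%997=158 [pair 1] -> [629, 158]
  Sibling for proof at L1: 815
L3: h(629,158)=(629*31+158)%997=714 [pair 0] -> [714]
  Sibling for proof at L2: 629
Root: 714
Proof path (sibling hashes from leaf to root): [57, 815, 629]

Answer: 57 815 629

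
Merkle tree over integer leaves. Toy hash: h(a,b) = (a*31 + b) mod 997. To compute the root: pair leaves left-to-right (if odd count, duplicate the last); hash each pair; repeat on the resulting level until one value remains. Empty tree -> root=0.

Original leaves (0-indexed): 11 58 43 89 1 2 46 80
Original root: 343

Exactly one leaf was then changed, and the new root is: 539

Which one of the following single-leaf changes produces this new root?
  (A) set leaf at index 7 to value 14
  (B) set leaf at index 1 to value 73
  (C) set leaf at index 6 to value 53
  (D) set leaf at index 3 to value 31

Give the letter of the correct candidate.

Original leaves: [11, 58, 43, 89, 1, 2, 46, 80]
Target new root: 539
Try each candidate change and compute the resulting root:
Candidate A: set leaf[7] = 14 -> leaves = [11, 58, 43, 89, 1, 2, 46, 14]
  L0: [11, 58, 43, 89, 1, 2, 46, 14]
  L1: h(11,58)=(11*31+58)%997=399 h(43,89)=(43*31+89)%997=425 h(1,2)=(1*31+2)%997=33 h(46,14)=(46*31+14)%997=443 -> [399, 425, 33, 443]
  L2: h(399,425)=(399*31+425)%997=830 h(33,443)=(33*31+443)%997=469 -> [830, 469]
  L3: h(830,469)=(830*31+469)%997=277 -> [277]
  root = 277 != target 539
Candidate B: set leaf[1] = 73 -> leaves = [11, 73, 43, 89, 1, 2, 46, 80]
  L0: [11, 73, 43, 89, 1, 2, 46, 80]
  L1: h(11,73)=(11*31+73)%997=414 h(43,89)=(43*31+89)%997=425 h(1,2)=(1*31+2)%997=33 h(46,80)=(46*31+80)%997=509 -> [414, 425, 33, 509]
  L2: h(414,425)=(414*31+425)%997=298 h(33,509)=(33*31+509)%997=535 -> [298, 535]
  L3: h(298,535)=(298*31+535)%997=800 -> [800]
  root = 800 != target 539
Candidate C: set leaf[6] = 53 -> leaves = [11, 58, 43, 89, 1, 2, 53, 80]
  L0: [11, 58, 43, 89, 1, 2, 53, 80]
  L1: h(11,58)=(11*31+58)%997=399 h(43,89)=(43*31+89)%997=425 h(1,2)=(1*31+2)%997=33 h(53,80)=(53*31+80)%997=726 -> [399, 425, 33, 726]
  L2: h(399,425)=(399*31+425)%997=830 h(33,726)=(33*31+726)%997=752 -> [830, 752]
  L3: h(830,752)=(830*31+752)%997=560 -> [560]
  root = 560 != target 539
Candidate D: set leaf[3] = 31 -> leaves = [11, 58, 43, 31, 1, 2, 46, 80]
  L0: [11, 58, 43, 31, 1, 2, 46, 80]
  L1: h(11,58)=(11*31+58)%997=399 h(43,31)=(43*31+31)%997=367 h(1,2)=(1*31+2)%997=33 h(46,80)=(46*31+80)%997=509 -> [399, 367, 33, 509]
  L2: h(399,367)=(399*31+367)%997=772 h(33,509)=(33*31+509)%997=535 -> [772, 535]
  L3: h(772,535)=(772*31+535)%997=539 -> [539]
  root = 539 == target 539  ** MATCH **
Candidate D produces the target root.

Answer: D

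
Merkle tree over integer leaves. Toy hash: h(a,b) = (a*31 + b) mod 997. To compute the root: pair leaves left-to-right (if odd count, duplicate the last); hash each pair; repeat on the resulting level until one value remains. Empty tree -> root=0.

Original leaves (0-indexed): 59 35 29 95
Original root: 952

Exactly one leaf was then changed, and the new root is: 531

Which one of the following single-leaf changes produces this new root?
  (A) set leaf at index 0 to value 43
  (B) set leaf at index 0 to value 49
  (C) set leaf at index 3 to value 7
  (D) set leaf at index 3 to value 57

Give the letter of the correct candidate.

Original leaves: [59, 35, 29, 95]
Target new root: 531
Try each candidate change and compute the resulting root:
Candidate A: set leaf[0] = 43 -> leaves = [43, 35, 29, 95]
  L0: [43, 35, 29, 95]
  L1: h(43,35)=(43*31+35)%997=371 h(29,95)=(29*31+95)%997=994 -> [371, 994]
  L2: h(371,994)=(371*31+994)%997=531 -> [531]
  root = 531 == target 531  ** MATCH **
Candidate B: set leaf[0] = 49 -> leaves = [49, 35, 29, 95]
  L0: [49, 35, 29, 95]
  L1: h(49,35)=(49*31+35)%997=557 h(29,95)=(29*31+95)%997=994 -> [557, 994]
  L2: h(557,994)=(557*31+994)%997=315 -> [315]
  root = 315 != target 531
Candidate C: set leaf[3] = 7 -> leaves = [59, 35, 29, 7]
  L0: [59, 35, 29, 7]
  L1: h(59,35)=(59*31+35)%997=867 h(29,7)=(29*31+7)%997=906 -> [867, 906]
  L2: h(867,906)=(867*31+906)%997=864 -> [864]
  root = 864 != target 531
Candidate D: set leaf[3] = 57 -> leaves = [59, 35, 29, 57]
  L0: [59, 35, 29, 57]
  L1: h(59,35)=(59*31+35)%997=867 h(29,57)=(29*31+57)%997=956 -> [867, 956]
  L2: h(867,956)=(867*31+956)%997=914 -> [914]
  root = 914 != target 531
Candidate A produces the target root.

Answer: A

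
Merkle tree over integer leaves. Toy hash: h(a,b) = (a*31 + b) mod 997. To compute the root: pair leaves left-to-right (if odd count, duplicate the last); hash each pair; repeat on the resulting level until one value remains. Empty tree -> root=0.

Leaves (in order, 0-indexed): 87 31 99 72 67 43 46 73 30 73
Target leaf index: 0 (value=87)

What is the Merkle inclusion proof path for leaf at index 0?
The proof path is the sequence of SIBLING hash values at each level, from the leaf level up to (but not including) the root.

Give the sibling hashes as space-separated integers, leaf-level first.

L0 (leaves): [87, 31, 99, 72, 67, 43, 46, 73, 30, 73], target index=0
L1: h(87,31)=(87*31+31)%997=734 [pair 0] h(99,72)=(99*31+72)%997=150 [pair 1] h(67,43)=(67*31+43)%997=126 [pair 2] h(46,73)=(46*31+73)%997=502 [pair 3] h(30,73)=(30*31+73)%997=6 [pair 4] -> [734, 150, 126, 502, 6]
  Sibling for proof at L0: 31
L2: h(734,150)=(734*31+150)%997=970 [pair 0] h(126,502)=(126*31+502)%997=420 [pair 1] h(6,6)=(6*31+6)%997=192 [pair 2] -> [970, 420, 192]
  Sibling for proof at L1: 150
L3: h(970,420)=(970*31+420)%997=580 [pair 0] h(192,192)=(192*31+192)%997=162 [pair 1] -> [580, 162]
  Sibling for proof at L2: 420
L4: h(580,162)=(580*31+162)%997=196 [pair 0] -> [196]
  Sibling for proof at L3: 162
Root: 196
Proof path (sibling hashes from leaf to root): [31, 150, 420, 162]

Answer: 31 150 420 162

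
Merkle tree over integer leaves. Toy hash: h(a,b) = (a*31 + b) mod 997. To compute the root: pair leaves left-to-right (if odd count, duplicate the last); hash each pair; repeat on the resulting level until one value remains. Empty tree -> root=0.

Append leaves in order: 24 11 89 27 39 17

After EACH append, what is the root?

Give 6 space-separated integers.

After append 24 (leaves=[24]):
  L0: [24]
  root=24
After append 11 (leaves=[24, 11]):
  L0: [24, 11]
  L1: h(24,11)=(24*31+11)%997=755 -> [755]
  root=755
After append 89 (leaves=[24, 11, 89]):
  L0: [24, 11, 89]
  L1: h(24,11)=(24*31+11)%997=755 h(89,89)=(89*31+89)%997=854 -> [755, 854]
  L2: h(755,854)=(755*31+854)%997=331 -> [331]
  root=331
After append 27 (leaves=[24, 11, 89, 27]):
  L0: [24, 11, 89, 27]
  L1: h(24,11)=(24*31+11)%997=755 h(89,27)=(89*31+27)%997=792 -> [755, 792]
  L2: h(755,792)=(755*31+792)%997=269 -> [269]
  root=269
After append 39 (leaves=[24, 11, 89, 27, 39]):
  L0: [24, 11, 89, 27, 39]
  L1: h(24,11)=(24*31+11)%997=755 h(89,27)=(89*31+27)%997=792 h(39,39)=(39*31+39)%997=251 -> [755, 792, 251]
  L2: h(755,792)=(755*31+792)%997=269 h(251,251)=(251*31+251)%997=56 -> [269, 56]
  L3: h(269,56)=(269*31+56)%997=419 -> [419]
  root=419
After append 17 (leaves=[24, 11, 89, 27, 39, 17]):
  L0: [24, 11, 89, 27, 39, 17]
  L1: h(24,11)=(24*31+11)%997=755 h(89,27)=(89*31+27)%997=792 h(39,17)=(39*31+17)%997=229 -> [755, 792, 229]
  L2: h(755,792)=(755*31+792)%997=269 h(229,229)=(229*31+229)%997=349 -> [269, 349]
  L3: h(269,349)=(269*31+349)%997=712 -> [712]
  root=712

Answer: 24 755 331 269 419 712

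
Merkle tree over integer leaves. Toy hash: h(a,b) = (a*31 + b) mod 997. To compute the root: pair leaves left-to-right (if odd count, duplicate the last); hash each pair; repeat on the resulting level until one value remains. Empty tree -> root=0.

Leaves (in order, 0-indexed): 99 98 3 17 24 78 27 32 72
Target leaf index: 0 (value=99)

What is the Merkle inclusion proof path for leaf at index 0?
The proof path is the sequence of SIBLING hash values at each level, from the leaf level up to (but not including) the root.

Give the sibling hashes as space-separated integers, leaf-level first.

Answer: 98 110 429 394

Derivation:
L0 (leaves): [99, 98, 3, 17, 24, 78, 27, 32, 72], target index=0
L1: h(99,98)=(99*31+98)%997=176 [pair 0] h(3,17)=(3*31+17)%997=110 [pair 1] h(24,78)=(24*31+78)%997=822 [pair 2] h(27,32)=(27*31+32)%997=869 [pair 3] h(72,72)=(72*31+72)%997=310 [pair 4] -> [176, 110, 822, 869, 310]
  Sibling for proof at L0: 98
L2: h(176,110)=(176*31+110)%997=581 [pair 0] h(822,869)=(822*31+869)%997=429 [pair 1] h(310,310)=(310*31+310)%997=947 [pair 2] -> [581, 429, 947]
  Sibling for proof at L1: 110
L3: h(581,429)=(581*31+429)%997=494 [pair 0] h(947,947)=(947*31+947)%997=394 [pair 1] -> [494, 394]
  Sibling for proof at L2: 429
L4: h(494,394)=(494*31+394)%997=753 [pair 0] -> [753]
  Sibling for proof at L3: 394
Root: 753
Proof path (sibling hashes from leaf to root): [98, 110, 429, 394]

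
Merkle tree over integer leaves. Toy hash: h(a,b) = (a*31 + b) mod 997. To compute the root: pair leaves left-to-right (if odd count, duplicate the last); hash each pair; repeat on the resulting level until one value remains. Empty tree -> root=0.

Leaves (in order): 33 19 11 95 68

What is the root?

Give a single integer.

L0: [33, 19, 11, 95, 68]
L1: h(33,19)=(33*31+19)%997=45 h(11,95)=(11*31+95)%997=436 h(68,68)=(68*31+68)%997=182 -> [45, 436, 182]
L2: h(45,436)=(45*31+436)%997=834 h(182,182)=(182*31+182)%997=839 -> [834, 839]
L3: h(834,839)=(834*31+839)%997=771 -> [771]

Answer: 771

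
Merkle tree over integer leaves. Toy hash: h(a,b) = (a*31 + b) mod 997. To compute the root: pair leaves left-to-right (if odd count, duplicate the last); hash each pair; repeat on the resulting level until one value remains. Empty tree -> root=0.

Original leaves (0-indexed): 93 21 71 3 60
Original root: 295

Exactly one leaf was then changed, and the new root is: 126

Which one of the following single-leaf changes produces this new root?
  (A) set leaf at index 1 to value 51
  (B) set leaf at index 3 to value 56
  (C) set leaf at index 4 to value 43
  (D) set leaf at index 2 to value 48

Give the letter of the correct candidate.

Original leaves: [93, 21, 71, 3, 60]
Target new root: 126
Try each candidate change and compute the resulting root:
Candidate A: set leaf[1] = 51 -> leaves = [93, 51, 71, 3, 60]
  L0: [93, 51, 71, 3, 60]
  L1: h(93,51)=(93*31+51)%997=940 h(71,3)=(71*31+3)%997=210 h(60,60)=(60*31+60)%997=923 -> [940, 210, 923]
  L2: h(940,210)=(940*31+210)%997=437 h(923,923)=(923*31+923)%997=623 -> [437, 623]
  L3: h(437,623)=(437*31+623)%997=212 -> [212]
  root = 212 != target 126
Candidate B: set leaf[3] = 56 -> leaves = [93, 21, 71, 56, 60]
  L0: [93, 21, 71, 56, 60]
  L1: h(93,21)=(93*31+21)%997=910 h(71,56)=(71*31+56)%997=263 h(60,60)=(60*31+60)%997=923 -> [910, 263, 923]
  L2: h(910,263)=(910*31+263)%997=557 h(923,923)=(923*31+923)%997=623 -> [557, 623]
  L3: h(557,623)=(557*31+623)%997=941 -> [941]
  root = 941 != target 126
Candidate C: set leaf[4] = 43 -> leaves = [93, 21, 71, 3, 43]
  L0: [93, 21, 71, 3, 43]
  L1: h(93,21)=(93*31+21)%997=910 h(71,3)=(71*31+3)%997=210 h(43,43)=(43*31+43)%997=379 -> [910, 210, 379]
  L2: h(910,210)=(910*31+210)%997=504 h(379,379)=(379*31+379)%997=164 -> [504, 164]
  L3: h(504,164)=(504*31+164)%997=833 -> [833]
  root = 833 != target 126
Candidate D: set leaf[2] = 48 -> leaves = [93, 21, 48, 3, 60]
  L0: [93, 21, 48, 3, 60]
  L1: h(93,21)=(93*31+21)%997=910 h(48,3)=(48*31+3)%997=494 h(60,60)=(60*31+60)%997=923 -> [910, 494, 923]
  L2: h(910,494)=(910*31+494)%997=788 h(923,923)=(923*31+923)%997=623 -> [788, 623]
  L3: h(788,623)=(788*31+623)%997=126 -> [126]
  root = 126 == target 126  ** MATCH **
Candidate D produces the target root.

Answer: D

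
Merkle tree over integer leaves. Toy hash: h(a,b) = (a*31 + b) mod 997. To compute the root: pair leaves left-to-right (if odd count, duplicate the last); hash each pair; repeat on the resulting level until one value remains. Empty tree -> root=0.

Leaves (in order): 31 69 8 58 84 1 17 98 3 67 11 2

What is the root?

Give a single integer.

L0: [31, 69, 8, 58, 84, 1, 17, 98, 3, 67, 11, 2]
L1: h(31,69)=(31*31+69)%997=33 h(8,58)=(8*31+58)%997=306 h(84,1)=(84*31+1)%997=611 h(17,98)=(17*31+98)%997=625 h(3,67)=(3*31+67)%997=160 h(11,2)=(11*31+2)%997=343 -> [33, 306, 611, 625, 160, 343]
L2: h(33,306)=(33*31+306)%997=332 h(611,625)=(611*31+625)%997=623 h(160,343)=(160*31+343)%997=318 -> [332, 623, 318]
L3: h(332,623)=(332*31+623)%997=945 h(318,318)=(318*31+318)%997=206 -> [945, 206]
L4: h(945,206)=(945*31+206)%997=588 -> [588]

Answer: 588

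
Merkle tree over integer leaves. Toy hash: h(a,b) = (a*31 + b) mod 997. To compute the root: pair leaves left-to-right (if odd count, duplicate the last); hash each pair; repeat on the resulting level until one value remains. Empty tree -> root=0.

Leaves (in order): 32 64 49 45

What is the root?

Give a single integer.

L0: [32, 64, 49, 45]
L1: h(32,64)=(32*31+64)%997=59 h(49,45)=(49*31+45)%997=567 -> [59, 567]
L2: h(59,567)=(59*31+567)%997=402 -> [402]

Answer: 402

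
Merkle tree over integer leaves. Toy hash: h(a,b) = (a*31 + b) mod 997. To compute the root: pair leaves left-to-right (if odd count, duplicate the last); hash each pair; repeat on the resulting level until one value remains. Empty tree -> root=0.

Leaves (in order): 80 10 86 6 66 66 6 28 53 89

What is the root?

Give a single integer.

L0: [80, 10, 86, 6, 66, 66, 6, 28, 53, 89]
L1: h(80,10)=(80*31+10)%997=496 h(86,6)=(86*31+6)%997=678 h(66,66)=(66*31+66)%997=118 h(6,28)=(6*31+28)%997=214 h(53,89)=(53*31+89)%997=735 -> [496, 678, 118, 214, 735]
L2: h(496,678)=(496*31+678)%997=102 h(118,214)=(118*31+214)%997=881 h(735,735)=(735*31+735)%997=589 -> [102, 881, 589]
L3: h(102,881)=(102*31+881)%997=55 h(589,589)=(589*31+589)%997=902 -> [55, 902]
L4: h(55,902)=(55*31+902)%997=613 -> [613]

Answer: 613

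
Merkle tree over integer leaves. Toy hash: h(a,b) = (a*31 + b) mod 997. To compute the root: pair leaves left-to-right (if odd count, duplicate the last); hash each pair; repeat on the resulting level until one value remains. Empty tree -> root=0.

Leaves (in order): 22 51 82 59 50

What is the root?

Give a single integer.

L0: [22, 51, 82, 59, 50]
L1: h(22,51)=(22*31+51)%997=733 h(82,59)=(82*31+59)%997=607 h(50,50)=(50*31+50)%997=603 -> [733, 607, 603]
L2: h(733,607)=(733*31+607)%997=399 h(603,603)=(603*31+603)%997=353 -> [399, 353]
L3: h(399,353)=(399*31+353)%997=758 -> [758]

Answer: 758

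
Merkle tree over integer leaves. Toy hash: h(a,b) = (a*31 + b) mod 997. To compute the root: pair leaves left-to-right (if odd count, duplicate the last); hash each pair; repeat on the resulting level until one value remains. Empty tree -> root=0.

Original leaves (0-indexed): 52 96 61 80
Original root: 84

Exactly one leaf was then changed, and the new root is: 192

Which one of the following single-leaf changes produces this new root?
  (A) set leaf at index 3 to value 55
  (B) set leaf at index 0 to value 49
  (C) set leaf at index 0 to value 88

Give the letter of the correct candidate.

Original leaves: [52, 96, 61, 80]
Target new root: 192
Try each candidate change and compute the resulting root:
Candidate A: set leaf[3] = 55 -> leaves = [52, 96, 61, 55]
  L0: [52, 96, 61, 55]
  L1: h(52,96)=(52*31+96)%997=711 h(61,55)=(61*31+55)%997=949 -> [711, 949]
  L2: h(711,949)=(711*31+949)%997=59 -> [59]
  root = 59 != target 192
Candidate B: set leaf[0] = 49 -> leaves = [49, 96, 61, 80]
  L0: [49, 96, 61, 80]
  L1: h(49,96)=(49*31+96)%997=618 h(61,80)=(61*31+80)%997=974 -> [618, 974]
  L2: h(618,974)=(618*31+974)%997=192 -> [192]
  root = 192 == target 192  ** MATCH **
Candidate C: set leaf[0] = 88 -> leaves = [88, 96, 61, 80]
  L0: [88, 96, 61, 80]
  L1: h(88,96)=(88*31+96)%997=830 h(61,80)=(61*31+80)%997=974 -> [830, 974]
  L2: h(830,974)=(830*31+974)%997=782 -> [782]
  root = 782 != target 192
Candidate B produces the target root.

Answer: B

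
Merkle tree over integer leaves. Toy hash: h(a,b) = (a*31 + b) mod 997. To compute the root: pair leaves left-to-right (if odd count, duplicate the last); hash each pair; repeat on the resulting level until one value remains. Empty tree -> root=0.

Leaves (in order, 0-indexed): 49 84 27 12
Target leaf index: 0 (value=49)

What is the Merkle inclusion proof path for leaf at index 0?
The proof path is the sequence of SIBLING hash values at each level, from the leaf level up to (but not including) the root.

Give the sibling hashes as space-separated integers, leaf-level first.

Answer: 84 849

Derivation:
L0 (leaves): [49, 84, 27, 12], target index=0
L1: h(49,84)=(49*31+84)%997=606 [pair 0] h(27,12)=(27*31+12)%997=849 [pair 1] -> [606, 849]
  Sibling for proof at L0: 84
L2: h(606,849)=(606*31+849)%997=692 [pair 0] -> [692]
  Sibling for proof at L1: 849
Root: 692
Proof path (sibling hashes from leaf to root): [84, 849]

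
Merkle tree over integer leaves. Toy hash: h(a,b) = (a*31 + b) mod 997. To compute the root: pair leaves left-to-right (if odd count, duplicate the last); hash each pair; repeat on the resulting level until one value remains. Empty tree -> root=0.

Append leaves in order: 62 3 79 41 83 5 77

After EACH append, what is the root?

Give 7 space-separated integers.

After append 62 (leaves=[62]):
  L0: [62]
  root=62
After append 3 (leaves=[62, 3]):
  L0: [62, 3]
  L1: h(62,3)=(62*31+3)%997=928 -> [928]
  root=928
After append 79 (leaves=[62, 3, 79]):
  L0: [62, 3, 79]
  L1: h(62,3)=(62*31+3)%997=928 h(79,79)=(79*31+79)%997=534 -> [928, 534]
  L2: h(928,534)=(928*31+534)%997=389 -> [389]
  root=389
After append 41 (leaves=[62, 3, 79, 41]):
  L0: [62, 3, 79, 41]
  L1: h(62,3)=(62*31+3)%997=928 h(79,41)=(79*31+41)%997=496 -> [928, 496]
  L2: h(928,496)=(928*31+496)%997=351 -> [351]
  root=351
After append 83 (leaves=[62, 3, 79, 41, 83]):
  L0: [62, 3, 79, 41, 83]
  L1: h(62,3)=(62*31+3)%997=928 h(79,41)=(79*31+41)%997=496 h(83,83)=(83*31+83)%997=662 -> [928, 496, 662]
  L2: h(928,496)=(928*31+496)%997=351 h(662,662)=(662*31+662)%997=247 -> [351, 247]
  L3: h(351,247)=(351*31+247)%997=161 -> [161]
  root=161
After append 5 (leaves=[62, 3, 79, 41, 83, 5]):
  L0: [62, 3, 79, 41, 83, 5]
  L1: h(62,3)=(62*31+3)%997=928 h(79,41)=(79*31+41)%997=496 h(83,5)=(83*31+5)%997=584 -> [928, 496, 584]
  L2: h(928,496)=(928*31+496)%997=351 h(584,584)=(584*31+584)%997=742 -> [351, 742]
  L3: h(351,742)=(351*31+742)%997=656 -> [656]
  root=656
After append 77 (leaves=[62, 3, 79, 41, 83, 5, 77]):
  L0: [62, 3, 79, 41, 83, 5, 77]
  L1: h(62,3)=(62*31+3)%997=928 h(79,41)=(79*31+41)%997=496 h(83,5)=(83*31+5)%997=584 h(77,77)=(77*31+77)%997=470 -> [928, 496, 584, 470]
  L2: h(928,496)=(928*31+496)%997=351 h(584,470)=(584*31+470)%997=628 -> [351, 628]
  L3: h(351,628)=(351*31+628)%997=542 -> [542]
  root=542

Answer: 62 928 389 351 161 656 542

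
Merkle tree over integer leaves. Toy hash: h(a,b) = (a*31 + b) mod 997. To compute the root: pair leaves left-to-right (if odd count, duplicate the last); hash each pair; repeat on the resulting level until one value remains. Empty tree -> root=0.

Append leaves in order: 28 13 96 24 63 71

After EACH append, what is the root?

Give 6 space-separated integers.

Answer: 28 881 473 401 174 430

Derivation:
After append 28 (leaves=[28]):
  L0: [28]
  root=28
After append 13 (leaves=[28, 13]):
  L0: [28, 13]
  L1: h(28,13)=(28*31+13)%997=881 -> [881]
  root=881
After append 96 (leaves=[28, 13, 96]):
  L0: [28, 13, 96]
  L1: h(28,13)=(28*31+13)%997=881 h(96,96)=(96*31+96)%997=81 -> [881, 81]
  L2: h(881,81)=(881*31+81)%997=473 -> [473]
  root=473
After append 24 (leaves=[28, 13, 96, 24]):
  L0: [28, 13, 96, 24]
  L1: h(28,13)=(28*31+13)%997=881 h(96,24)=(96*31+24)%997=9 -> [881, 9]
  L2: h(881,9)=(881*31+9)%997=401 -> [401]
  root=401
After append 63 (leaves=[28, 13, 96, 24, 63]):
  L0: [28, 13, 96, 24, 63]
  L1: h(28,13)=(28*31+13)%997=881 h(96,24)=(96*31+24)%997=9 h(63,63)=(63*31+63)%997=22 -> [881, 9, 22]
  L2: h(881,9)=(881*31+9)%997=401 h(22,22)=(22*31+22)%997=704 -> [401, 704]
  L3: h(401,704)=(401*31+704)%997=174 -> [174]
  root=174
After append 71 (leaves=[28, 13, 96, 24, 63, 71]):
  L0: [28, 13, 96, 24, 63, 71]
  L1: h(28,13)=(28*31+13)%997=881 h(96,24)=(96*31+24)%997=9 h(63,71)=(63*31+71)%997=30 -> [881, 9, 30]
  L2: h(881,9)=(881*31+9)%997=401 h(30,30)=(30*31+30)%997=960 -> [401, 960]
  L3: h(401,960)=(401*31+960)%997=430 -> [430]
  root=430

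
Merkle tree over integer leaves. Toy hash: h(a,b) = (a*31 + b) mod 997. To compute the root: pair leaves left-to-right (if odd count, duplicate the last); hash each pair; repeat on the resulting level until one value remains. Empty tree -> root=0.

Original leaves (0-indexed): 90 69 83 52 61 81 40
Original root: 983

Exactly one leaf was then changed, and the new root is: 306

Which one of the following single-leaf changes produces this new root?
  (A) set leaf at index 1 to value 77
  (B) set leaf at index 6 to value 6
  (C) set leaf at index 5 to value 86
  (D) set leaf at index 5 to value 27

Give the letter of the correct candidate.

Answer: D

Derivation:
Original leaves: [90, 69, 83, 52, 61, 81, 40]
Target new root: 306
Try each candidate change and compute the resulting root:
Candidate A: set leaf[1] = 77 -> leaves = [90, 77, 83, 52, 61, 81, 40]
  L0: [90, 77, 83, 52, 61, 81, 40]
  L1: h(90,77)=(90*31+77)%997=873 h(83,52)=(83*31+52)%997=631 h(61,81)=(61*31+81)%997=975 h(40,40)=(40*31+40)%997=283 -> [873, 631, 975, 283]
  L2: h(873,631)=(873*31+631)%997=775 h(975,283)=(975*31+283)%997=598 -> [775, 598]
  L3: h(775,598)=(775*31+598)%997=695 -> [695]
  root = 695 != target 306
Candidate B: set leaf[6] = 6 -> leaves = [90, 69, 83, 52, 61, 81, 6]
  L0: [90, 69, 83, 52, 61, 81, 6]
  L1: h(90,69)=(90*31+69)%997=865 h(83,52)=(83*31+52)%997=631 h(61,81)=(61*31+81)%997=975 h(6,6)=(6*31+6)%997=192 -> [865, 631, 975, 192]
  L2: h(865,631)=(865*31+631)%997=527 h(975,192)=(975*31+192)%997=507 -> [527, 507]
  L3: h(527,507)=(527*31+507)%997=892 -> [892]
  root = 892 != target 306
Candidate C: set leaf[5] = 86 -> leaves = [90, 69, 83, 52, 61, 86, 40]
  L0: [90, 69, 83, 52, 61, 86, 40]
  L1: h(90,69)=(90*31+69)%997=865 h(83,52)=(83*31+52)%997=631 h(61,86)=(61*31+86)%997=980 h(40,40)=(40*31+40)%997=283 -> [865, 631, 980, 283]
  L2: h(865,631)=(865*31+631)%997=527 h(980,283)=(980*31+283)%997=753 -> [527, 753]
  L3: h(527,753)=(527*31+753)%997=141 -> [141]
  root = 141 != target 306
Candidate D: set leaf[5] = 27 -> leaves = [90, 69, 83, 52, 61, 27, 40]
  L0: [90, 69, 83, 52, 61, 27, 40]
  L1: h(90,69)=(90*31+69)%997=865 h(83,52)=(83*31+52)%997=631 h(61,27)=(61*31+27)%997=921 h(40,40)=(40*31+40)%997=283 -> [865, 631, 921, 283]
  L2: h(865,631)=(865*31+631)%997=527 h(921,283)=(921*31+283)%997=918 -> [527, 918]
  L3: h(527,918)=(527*31+918)%997=306 -> [306]
  root = 306 == target 306  ** MATCH **
Candidate D produces the target root.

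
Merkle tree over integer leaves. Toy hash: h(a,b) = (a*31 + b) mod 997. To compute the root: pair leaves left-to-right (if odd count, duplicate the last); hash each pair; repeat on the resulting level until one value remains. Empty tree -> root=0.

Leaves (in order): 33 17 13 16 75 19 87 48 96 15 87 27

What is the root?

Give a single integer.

L0: [33, 17, 13, 16, 75, 19, 87, 48, 96, 15, 87, 27]
L1: h(33,17)=(33*31+17)%997=43 h(13,16)=(13*31+16)%997=419 h(75,19)=(75*31+19)%997=350 h(87,48)=(87*31+48)%997=751 h(96,15)=(96*31+15)%997=0 h(87,27)=(87*31+27)%997=730 -> [43, 419, 350, 751, 0, 730]
L2: h(43,419)=(43*31+419)%997=755 h(350,751)=(350*31+751)%997=634 h(0,730)=(0*31+730)%997=730 -> [755, 634, 730]
L3: h(755,634)=(755*31+634)%997=111 h(730,730)=(730*31+730)%997=429 -> [111, 429]
L4: h(111,429)=(111*31+429)%997=879 -> [879]

Answer: 879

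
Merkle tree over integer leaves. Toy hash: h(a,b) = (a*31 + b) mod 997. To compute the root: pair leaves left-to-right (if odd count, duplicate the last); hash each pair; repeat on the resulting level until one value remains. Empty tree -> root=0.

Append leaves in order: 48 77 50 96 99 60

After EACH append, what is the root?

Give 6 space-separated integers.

After append 48 (leaves=[48]):
  L0: [48]
  root=48
After append 77 (leaves=[48, 77]):
  L0: [48, 77]
  L1: h(48,77)=(48*31+77)%997=568 -> [568]
  root=568
After append 50 (leaves=[48, 77, 50]):
  L0: [48, 77, 50]
  L1: h(48,77)=(48*31+77)%997=568 h(50,50)=(50*31+50)%997=603 -> [568, 603]
  L2: h(568,603)=(568*31+603)%997=265 -> [265]
  root=265
After append 96 (leaves=[48, 77, 50, 96]):
  L0: [48, 77, 50, 96]
  L1: h(48,77)=(48*31+77)%997=568 h(50,96)=(50*31+96)%997=649 -> [568, 649]
  L2: h(568,649)=(568*31+649)%997=311 -> [311]
  root=311
After append 99 (leaves=[48, 77, 50, 96, 99]):
  L0: [48, 77, 50, 96, 99]
  L1: h(48,77)=(48*31+77)%997=568 h(50,96)=(50*31+96)%997=649 h(99,99)=(99*31+99)%997=177 -> [568, 649, 177]
  L2: h(568,649)=(568*31+649)%997=311 h(177,177)=(177*31+177)%997=679 -> [311, 679]
  L3: h(311,679)=(311*31+679)%997=350 -> [350]
  root=350
After append 60 (leaves=[48, 77, 50, 96, 99, 60]):
  L0: [48, 77, 50, 96, 99, 60]
  L1: h(48,77)=(48*31+77)%997=568 h(50,96)=(50*31+96)%997=649 h(99,60)=(99*31+60)%997=138 -> [568, 649, 138]
  L2: h(568,649)=(568*31+649)%997=311 h(138,138)=(138*31+138)%997=428 -> [311, 428]
  L3: h(311,428)=(311*31+428)%997=99 -> [99]
  root=99

Answer: 48 568 265 311 350 99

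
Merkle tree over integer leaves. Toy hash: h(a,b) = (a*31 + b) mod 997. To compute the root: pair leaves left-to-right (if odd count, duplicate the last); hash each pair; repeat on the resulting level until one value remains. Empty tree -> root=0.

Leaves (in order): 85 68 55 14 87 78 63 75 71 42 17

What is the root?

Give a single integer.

Answer: 372

Derivation:
L0: [85, 68, 55, 14, 87, 78, 63, 75, 71, 42, 17]
L1: h(85,68)=(85*31+68)%997=709 h(55,14)=(55*31+14)%997=722 h(87,78)=(87*31+78)%997=781 h(63,75)=(63*31+75)%997=34 h(71,42)=(71*31+42)%997=249 h(17,17)=(17*31+17)%997=544 -> [709, 722, 781, 34, 249, 544]
L2: h(709,722)=(709*31+722)%997=767 h(781,34)=(781*31+34)%997=317 h(249,544)=(249*31+544)%997=287 -> [767, 317, 287]
L3: h(767,317)=(767*31+317)%997=166 h(287,287)=(287*31+287)%997=211 -> [166, 211]
L4: h(166,211)=(166*31+211)%997=372 -> [372]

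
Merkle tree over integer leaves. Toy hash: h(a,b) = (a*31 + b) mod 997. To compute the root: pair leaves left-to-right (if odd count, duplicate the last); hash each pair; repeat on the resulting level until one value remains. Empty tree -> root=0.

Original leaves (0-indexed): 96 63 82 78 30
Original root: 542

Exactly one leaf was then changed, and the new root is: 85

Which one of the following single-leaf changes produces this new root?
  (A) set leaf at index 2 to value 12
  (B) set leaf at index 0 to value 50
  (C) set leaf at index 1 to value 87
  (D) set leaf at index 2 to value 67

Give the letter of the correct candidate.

Answer: D

Derivation:
Original leaves: [96, 63, 82, 78, 30]
Target new root: 85
Try each candidate change and compute the resulting root:
Candidate A: set leaf[2] = 12 -> leaves = [96, 63, 12, 78, 30]
  L0: [96, 63, 12, 78, 30]
  L1: h(96,63)=(96*31+63)%997=48 h(12,78)=(12*31+78)%997=450 h(30,30)=(30*31+30)%997=960 -> [48, 450, 960]
  L2: h(48,450)=(48*31+450)%997=941 h(960,960)=(960*31+960)%997=810 -> [941, 810]
  L3: h(941,810)=(941*31+810)%997=71 -> [71]
  root = 71 != target 85
Candidate B: set leaf[0] = 50 -> leaves = [50, 63, 82, 78, 30]
  L0: [50, 63, 82, 78, 30]
  L1: h(50,63)=(50*31+63)%997=616 h(82,78)=(82*31+78)%997=626 h(30,30)=(30*31+30)%997=960 -> [616, 626, 960]
  L2: h(616,626)=(616*31+626)%997=779 h(960,960)=(960*31+960)%997=810 -> [779, 810]
  L3: h(779,810)=(779*31+810)%997=34 -> [34]
  root = 34 != target 85
Candidate C: set leaf[1] = 87 -> leaves = [96, 87, 82, 78, 30]
  L0: [96, 87, 82, 78, 30]
  L1: h(96,87)=(96*31+87)%997=72 h(82,78)=(82*31+78)%997=626 h(30,30)=(30*31+30)%997=960 -> [72, 626, 960]
  L2: h(72,626)=(72*31+626)%997=864 h(960,960)=(960*31+960)%997=810 -> [864, 810]
  L3: h(864,810)=(864*31+810)%997=675 -> [675]
  root = 675 != target 85
Candidate D: set leaf[2] = 67 -> leaves = [96, 63, 67, 78, 30]
  L0: [96, 63, 67, 78, 30]
  L1: h(96,63)=(96*31+63)%997=48 h(67,78)=(67*31+78)%997=161 h(30,30)=(30*31+30)%997=960 -> [48, 161, 960]
  L2: h(48,161)=(48*31+161)%997=652 h(960,960)=(960*31+960)%997=810 -> [652, 810]
  L3: h(652,810)=(652*31+810)%997=85 -> [85]
  root = 85 == target 85  ** MATCH **
Candidate D produces the target root.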